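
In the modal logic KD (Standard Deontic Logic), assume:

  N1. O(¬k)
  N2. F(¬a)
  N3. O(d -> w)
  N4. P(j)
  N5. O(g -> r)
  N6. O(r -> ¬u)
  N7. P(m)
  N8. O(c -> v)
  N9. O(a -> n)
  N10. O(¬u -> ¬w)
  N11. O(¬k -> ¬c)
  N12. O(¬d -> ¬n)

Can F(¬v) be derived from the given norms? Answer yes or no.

No

Premise 8 is O(c -> v), but O(c) is not derivable from the premises, so it does not yield O(v).
No other premise forces O(v). An ideal world satisfying every premise can still have ¬v true, so F(¬v) is not derivable.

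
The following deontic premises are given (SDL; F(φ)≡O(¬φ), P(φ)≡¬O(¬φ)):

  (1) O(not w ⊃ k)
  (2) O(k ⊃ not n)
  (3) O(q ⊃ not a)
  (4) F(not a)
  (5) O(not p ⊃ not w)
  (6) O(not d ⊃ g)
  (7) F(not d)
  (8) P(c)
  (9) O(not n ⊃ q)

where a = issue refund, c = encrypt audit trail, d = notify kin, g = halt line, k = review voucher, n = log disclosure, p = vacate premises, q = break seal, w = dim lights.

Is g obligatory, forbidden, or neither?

Premise 6 is O(not d ⊃ g), but O(not d) is not derivable from the premises, so it does not yield O(g).
No premise or chain of K-axiom applications forces O(g), and none forces O(not g). So g is neither obligatory nor forbidden under these norms.

Neither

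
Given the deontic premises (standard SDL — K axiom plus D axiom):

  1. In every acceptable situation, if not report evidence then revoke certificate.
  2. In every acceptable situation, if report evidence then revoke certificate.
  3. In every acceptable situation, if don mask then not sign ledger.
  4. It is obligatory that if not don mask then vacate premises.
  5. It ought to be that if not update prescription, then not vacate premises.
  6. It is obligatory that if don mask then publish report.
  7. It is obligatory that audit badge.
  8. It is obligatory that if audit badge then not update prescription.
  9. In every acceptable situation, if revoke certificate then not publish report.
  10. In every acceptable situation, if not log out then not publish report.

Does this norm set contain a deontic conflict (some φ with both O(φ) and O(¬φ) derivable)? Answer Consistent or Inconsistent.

By case analysis on ¬report_evidence: premise 1 gives O(¬report_evidence → revoke_certificate) and premise 2 gives O(report_evidence → revoke_certificate), so O(revoke_certificate) either way.
Applying K to premise 9 (O(revoke_certificate → ¬publish_report)) and O(revoke_certificate) yields O(¬publish_report).
Premise 6, O(don_mask → publish_report), contraposes to O(¬publish_report → ¬don_mask); with O(¬publish_report) we get O(¬don_mask).
Applying K to premise 4 (O(¬don_mask → vacate_premises)) and O(¬don_mask) yields O(vacate_premises).
Premise 5, O(¬update_prescription → ¬vacate_premises), contraposes to O(vacate_premises → update_prescription); with O(vacate_premises) we get O(update_prescription).
Premise 8 is O(audit_badge → ¬update_prescription); contrapositively O(update_prescription → ¬audit_badge). Since O(update_prescription) holds, K gives O(¬audit_badge).
But premise 7 directly asserts O(audit_badge).
We now have both O(¬audit_badge) and O(audit_badge) — audit_badge is simultaneously obligatory and forbidden, violating the D-axiom.

Inconsistent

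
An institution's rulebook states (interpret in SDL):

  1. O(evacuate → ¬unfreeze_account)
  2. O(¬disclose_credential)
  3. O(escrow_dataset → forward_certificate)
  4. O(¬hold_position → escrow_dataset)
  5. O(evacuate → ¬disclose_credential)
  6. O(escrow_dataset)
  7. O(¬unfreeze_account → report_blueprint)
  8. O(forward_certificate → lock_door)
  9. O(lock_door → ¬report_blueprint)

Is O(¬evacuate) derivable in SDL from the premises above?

Yes

Premise 6 gives O(escrow_dataset).
With premise 3, O(escrow_dataset → forward_certificate), the K-axiom yields O(forward_certificate).
Premise 8 is O(forward_certificate → lock_door); since O(forward_certificate), deontic closure gives O(lock_door).
Applying K to premise 9 (O(lock_door → ¬report_blueprint)) and O(lock_door) yields O(¬report_blueprint).
Premise 7, O(¬unfreeze_account → report_blueprint), contraposes to O(¬report_blueprint → unfreeze_account); with O(¬report_blueprint) we get O(unfreeze_account).
Premise 1, O(evacuate → ¬unfreeze_account), contraposes to O(unfreeze_account → ¬evacuate); with O(unfreeze_account) we get O(¬evacuate).
Premises 2, 4, 5 do not contribute to this derivation.
So O(¬evacuate) follows.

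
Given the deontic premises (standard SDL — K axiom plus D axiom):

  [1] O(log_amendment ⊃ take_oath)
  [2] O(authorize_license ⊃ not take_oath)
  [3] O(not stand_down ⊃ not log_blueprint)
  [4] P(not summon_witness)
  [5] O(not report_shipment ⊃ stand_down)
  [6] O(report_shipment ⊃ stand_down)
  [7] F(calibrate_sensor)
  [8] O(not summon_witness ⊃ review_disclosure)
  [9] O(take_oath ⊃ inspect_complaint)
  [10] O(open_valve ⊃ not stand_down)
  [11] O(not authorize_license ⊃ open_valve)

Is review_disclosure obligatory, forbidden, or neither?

Premise 8 is O(not summon_witness ⊃ review_disclosure), but O(not summon_witness) is not derivable from the premises (the permission P(not summon_witness) asserts only not O(summon_witness), not O(not summon_witness)), so it does not yield O(review_disclosure).
No premise or chain of K-axiom applications forces O(review_disclosure), and none forces O(not review_disclosure). So review_disclosure is neither obligatory nor forbidden under these norms.

Neither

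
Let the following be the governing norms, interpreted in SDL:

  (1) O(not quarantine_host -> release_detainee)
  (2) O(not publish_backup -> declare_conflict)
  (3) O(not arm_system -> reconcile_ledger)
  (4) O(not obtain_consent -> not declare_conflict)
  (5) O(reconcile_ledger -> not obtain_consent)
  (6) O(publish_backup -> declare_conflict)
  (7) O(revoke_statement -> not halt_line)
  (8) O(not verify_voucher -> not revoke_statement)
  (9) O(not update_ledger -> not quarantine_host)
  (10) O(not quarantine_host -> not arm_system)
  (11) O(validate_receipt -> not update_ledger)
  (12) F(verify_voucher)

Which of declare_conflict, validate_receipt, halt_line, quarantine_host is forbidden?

validate_receipt

Premises 2 and 6 cover both cases: O(not publish_backup -> declare_conflict) and O(publish_backup -> declare_conflict). Since not publish_backup ∨ publish_backup is a tautology, O(declare_conflict) follows.
Premise 4 is O(not obtain_consent -> not declare_conflict); contrapositively O(declare_conflict -> obtain_consent). Since O(declare_conflict) holds, K gives O(obtain_consent).
Premise 5, O(reconcile_ledger -> not obtain_consent), contraposes to O(obtain_consent -> not reconcile_ledger); with O(obtain_consent) we get O(not reconcile_ledger).
The contrapositive of premise 3 (O(not arm_system -> reconcile_ledger)) is O(not reconcile_ledger -> arm_system), and O(not reconcile_ledger) is already established, so O(arm_system).
Premise 10 is O(not quarantine_host -> not arm_system); contrapositively O(arm_system -> quarantine_host). Since O(arm_system) holds, K gives O(quarantine_host).
Premise 9 is O(not update_ledger -> not quarantine_host); contrapositively O(quarantine_host -> update_ledger). Since O(quarantine_host) holds, K gives O(update_ledger).
Premise 11 is O(validate_receipt -> not update_ledger); contrapositively O(update_ledger -> not validate_receipt). Since O(update_ledger) holds, K gives O(not validate_receipt).
So O(not validate_receipt) holds, i.e. validate_receipt is forbidden. None of the other listed options is forbidden under the premises.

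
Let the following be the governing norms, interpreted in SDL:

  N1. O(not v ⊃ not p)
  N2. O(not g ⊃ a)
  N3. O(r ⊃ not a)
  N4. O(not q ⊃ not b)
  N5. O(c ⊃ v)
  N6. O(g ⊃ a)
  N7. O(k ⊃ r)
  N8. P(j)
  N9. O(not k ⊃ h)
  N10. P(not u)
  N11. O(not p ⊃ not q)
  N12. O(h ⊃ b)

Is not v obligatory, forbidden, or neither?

Forbidden

By case analysis on g: premise 6 gives O(g ⊃ a) and premise 2 gives O(not g ⊃ a), so O(a) either way.
Premise 3, O(r ⊃ not a), contraposes to O(a ⊃ not r); with O(a) we get O(not r).
Premise 7 is O(k ⊃ r); contrapositively O(not r ⊃ not k). Since O(not r) holds, K gives O(not k).
With premise 9, O(not k ⊃ h), the K-axiom yields O(h).
Premise 12 is O(h ⊃ b); since O(h), deontic closure gives O(b).
The contrapositive of premise 4 (O(not q ⊃ not b)) is O(b ⊃ q), and O(b) is already established, so O(q).
Premise 11 is O(not p ⊃ not q); contrapositively O(q ⊃ p). Since O(q) holds, K gives O(p).
The contrapositive of premise 1 (O(not v ⊃ not p)) is O(p ⊃ v), and O(p) is already established, so O(v).
Premises 5, 8, 10 do not contribute to this derivation.
Thus O(v), which is F(not v): not v is forbidden.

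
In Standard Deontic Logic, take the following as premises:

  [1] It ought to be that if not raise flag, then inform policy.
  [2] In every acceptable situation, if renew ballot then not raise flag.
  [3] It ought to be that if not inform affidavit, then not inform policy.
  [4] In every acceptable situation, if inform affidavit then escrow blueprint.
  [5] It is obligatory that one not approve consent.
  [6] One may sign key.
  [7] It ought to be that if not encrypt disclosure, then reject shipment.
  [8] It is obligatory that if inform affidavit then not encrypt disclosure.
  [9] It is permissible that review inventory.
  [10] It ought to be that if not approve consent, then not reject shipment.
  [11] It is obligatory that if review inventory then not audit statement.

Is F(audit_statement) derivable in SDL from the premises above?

No

Premise 11 is O(review_inventory → ¬audit_statement), but O(review_inventory) is not derivable from the premises (the permission P(review_inventory) asserts only ¬O(¬review_inventory), not O(review_inventory)), so it does not yield O(¬audit_statement).
No other premise forces O(¬audit_statement). An ideal world satisfying every premise can still have audit_statement true, so F(audit_statement) is not derivable.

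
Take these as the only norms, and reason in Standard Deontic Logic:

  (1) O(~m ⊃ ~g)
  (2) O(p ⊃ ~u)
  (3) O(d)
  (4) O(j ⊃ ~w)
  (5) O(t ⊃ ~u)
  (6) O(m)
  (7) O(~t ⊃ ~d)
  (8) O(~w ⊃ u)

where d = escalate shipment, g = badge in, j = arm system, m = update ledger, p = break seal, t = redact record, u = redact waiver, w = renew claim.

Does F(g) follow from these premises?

No

Premise 1 is O(~m ⊃ ~g), but O(~m) is not derivable from the premises, so it does not yield O(~g).
No other premise forces O(~g). An ideal world satisfying every premise can still have g true, so F(g) is not derivable.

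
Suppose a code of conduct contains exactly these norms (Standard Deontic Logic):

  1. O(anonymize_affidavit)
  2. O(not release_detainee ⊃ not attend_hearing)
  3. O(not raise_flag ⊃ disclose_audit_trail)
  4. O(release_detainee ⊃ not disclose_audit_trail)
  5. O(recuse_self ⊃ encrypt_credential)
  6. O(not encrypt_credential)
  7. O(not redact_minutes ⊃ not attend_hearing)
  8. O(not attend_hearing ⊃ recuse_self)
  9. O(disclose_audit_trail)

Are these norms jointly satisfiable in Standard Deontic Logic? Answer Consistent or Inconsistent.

Premise 9 gives O(disclose_audit_trail).
Premise 4, O(release_detainee ⊃ not disclose_audit_trail), contraposes to O(disclose_audit_trail ⊃ not release_detainee); with O(disclose_audit_trail) we get O(not release_detainee).
Applying K to premise 2 (O(not release_detainee ⊃ not attend_hearing)) and O(not release_detainee) yields O(not attend_hearing).
With premise 8, O(not attend_hearing ⊃ recuse_self), the K-axiom yields O(recuse_self).
Applying K to premise 5 (O(recuse_self ⊃ encrypt_credential)) and O(recuse_self) yields O(encrypt_credential).
However, premise 6 gives O(not encrypt_credential).
We now have both O(encrypt_credential) and O(not encrypt_credential) — encrypt_credential is simultaneously obligatory and forbidden, violating the D-axiom.

Inconsistent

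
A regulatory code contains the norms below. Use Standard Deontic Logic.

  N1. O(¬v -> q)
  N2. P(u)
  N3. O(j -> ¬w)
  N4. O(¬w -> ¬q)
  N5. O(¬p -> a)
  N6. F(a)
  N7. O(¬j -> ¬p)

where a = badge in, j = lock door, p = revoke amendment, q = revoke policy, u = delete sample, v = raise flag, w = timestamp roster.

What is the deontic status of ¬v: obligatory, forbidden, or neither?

Premise 6 is F(a), i.e. O(¬a).
Premise 5, O(¬p -> a), contraposes to O(¬a -> p); with O(¬a) we get O(p).
The contrapositive of premise 7 (O(¬j -> ¬p)) is O(p -> j), and O(p) is already established, so O(j).
With premise 3, O(j -> ¬w), the K-axiom yields O(¬w).
From O(¬w) and premise 4, O(¬w -> ¬q), we obtain O(¬q).
Premise 1, O(¬v -> q), contraposes to O(¬q -> v); with O(¬q) we get O(v).
Premise 2 does not contribute to this derivation.
Thus O(v), which is F(¬v): ¬v is forbidden.

Forbidden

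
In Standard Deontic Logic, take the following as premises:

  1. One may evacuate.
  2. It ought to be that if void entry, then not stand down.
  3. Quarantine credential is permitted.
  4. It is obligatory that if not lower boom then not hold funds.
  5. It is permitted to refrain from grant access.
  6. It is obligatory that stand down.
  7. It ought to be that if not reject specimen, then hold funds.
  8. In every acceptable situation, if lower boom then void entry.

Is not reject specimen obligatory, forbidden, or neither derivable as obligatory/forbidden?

From premise 6 we have O(stand_down).
The contrapositive of premise 2 (O(void_entry → ¬stand_down)) is O(stand_down → ¬void_entry), and O(stand_down) is already established, so O(¬void_entry).
Premise 8 is O(lower_boom → void_entry); contrapositively O(¬void_entry → ¬lower_boom). Since O(¬void_entry) holds, K gives O(¬lower_boom).
Premise 4 is O(¬lower_boom → ¬hold_funds); since O(¬lower_boom), deontic closure gives O(¬hold_funds).
Premise 7 is O(¬reject_specimen → hold_funds); contrapositively O(¬hold_funds → reject_specimen). Since O(¬hold_funds) holds, K gives O(reject_specimen).
Premises 1, 3, 5 do not contribute to this derivation.
Thus O(reject_specimen), which is F(¬reject_specimen): ¬reject_specimen is forbidden.

Forbidden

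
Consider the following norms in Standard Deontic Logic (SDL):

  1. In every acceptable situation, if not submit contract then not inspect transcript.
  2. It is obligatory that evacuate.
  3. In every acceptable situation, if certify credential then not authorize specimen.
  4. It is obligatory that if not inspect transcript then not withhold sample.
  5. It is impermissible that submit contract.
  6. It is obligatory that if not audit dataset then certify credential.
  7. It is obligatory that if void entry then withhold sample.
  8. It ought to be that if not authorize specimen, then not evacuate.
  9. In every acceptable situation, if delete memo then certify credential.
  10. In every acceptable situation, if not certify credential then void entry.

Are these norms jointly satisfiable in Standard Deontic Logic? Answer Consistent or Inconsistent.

Premise 5, F(submit_contract), is equivalent to O(¬submit_contract).
Applying K to premise 1 (O(¬submit_contract → ¬inspect_transcript)) and O(¬submit_contract) yields O(¬inspect_transcript).
Applying K to premise 4 (O(¬inspect_transcript → ¬withhold_sample)) and O(¬inspect_transcript) yields O(¬withhold_sample).
The contrapositive of premise 7 (O(void_entry → withhold_sample)) is O(¬withhold_sample → ¬void_entry), and O(¬withhold_sample) is already established, so O(¬void_entry).
The contrapositive of premise 10 (O(¬certify_credential → void_entry)) is O(¬void_entry → certify_credential), and O(¬void_entry) is already established, so O(certify_credential).
Premise 3 is O(certify_credential → ¬authorize_specimen); since O(certify_credential), deontic closure gives O(¬authorize_specimen).
From O(¬authorize_specimen) and premise 8, O(¬authorize_specimen → ¬evacuate), we obtain O(¬evacuate).
Yet premise 2 states O(evacuate).
We now have both O(¬evacuate) and O(evacuate) — evacuate is simultaneously obligatory and forbidden, violating the D-axiom.

Inconsistent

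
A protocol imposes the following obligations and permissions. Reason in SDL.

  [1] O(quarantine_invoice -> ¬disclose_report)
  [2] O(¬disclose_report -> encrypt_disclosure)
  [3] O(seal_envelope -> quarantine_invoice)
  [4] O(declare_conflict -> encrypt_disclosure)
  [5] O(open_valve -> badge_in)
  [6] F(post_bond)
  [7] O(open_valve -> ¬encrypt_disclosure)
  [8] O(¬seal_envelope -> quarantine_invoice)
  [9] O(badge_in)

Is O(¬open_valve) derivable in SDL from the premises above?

By case analysis on ¬seal_envelope: premise 8 gives O(¬seal_envelope -> quarantine_invoice) and premise 3 gives O(seal_envelope -> quarantine_invoice), so O(quarantine_invoice) either way.
With premise 1, O(quarantine_invoice -> ¬disclose_report), the K-axiom yields O(¬disclose_report).
Applying K to premise 2 (O(¬disclose_report -> encrypt_disclosure)) and O(¬disclose_report) yields O(encrypt_disclosure).
Premise 7 is O(open_valve -> ¬encrypt_disclosure); contrapositively O(encrypt_disclosure -> ¬open_valve). Since O(encrypt_disclosure) holds, K gives O(¬open_valve).
Premises 4, 5, 6, 9 do not contribute to this derivation.
So O(¬open_valve) follows.

Yes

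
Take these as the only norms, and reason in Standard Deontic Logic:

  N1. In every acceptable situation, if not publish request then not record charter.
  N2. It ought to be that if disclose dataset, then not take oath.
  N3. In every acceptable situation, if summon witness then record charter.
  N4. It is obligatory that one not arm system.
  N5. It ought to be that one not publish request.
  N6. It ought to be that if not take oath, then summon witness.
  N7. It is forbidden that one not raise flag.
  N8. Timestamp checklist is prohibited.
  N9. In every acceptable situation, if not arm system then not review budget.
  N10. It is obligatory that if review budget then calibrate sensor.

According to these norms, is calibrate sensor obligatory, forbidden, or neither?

Neither

Premise 10 is O(review_budget → calibrate_sensor), but O(review_budget) is not derivable from the premises, so it does not yield O(calibrate_sensor).
No premise or chain of K-axiom applications forces O(calibrate_sensor), and none forces O(¬calibrate_sensor). So calibrate_sensor is neither obligatory nor forbidden under these norms.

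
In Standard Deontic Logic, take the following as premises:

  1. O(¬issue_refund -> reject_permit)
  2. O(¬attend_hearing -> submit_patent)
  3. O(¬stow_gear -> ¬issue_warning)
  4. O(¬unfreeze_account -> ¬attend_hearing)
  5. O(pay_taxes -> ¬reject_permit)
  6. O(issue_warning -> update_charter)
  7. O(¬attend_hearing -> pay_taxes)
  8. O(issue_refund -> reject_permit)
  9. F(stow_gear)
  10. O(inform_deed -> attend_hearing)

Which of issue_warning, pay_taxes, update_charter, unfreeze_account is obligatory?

By case analysis on ¬issue_refund: premise 1 gives O(¬issue_refund -> reject_permit) and premise 8 gives O(issue_refund -> reject_permit), so O(reject_permit) either way.
The contrapositive of premise 5 (O(pay_taxes -> ¬reject_permit)) is O(reject_permit -> ¬pay_taxes), and O(reject_permit) is already established, so O(¬pay_taxes).
Premise 7, O(¬attend_hearing -> pay_taxes), contraposes to O(¬pay_taxes -> attend_hearing); with O(¬pay_taxes) we get O(attend_hearing).
Premise 4, O(¬unfreeze_account -> ¬attend_hearing), contraposes to O(attend_hearing -> unfreeze_account); with O(attend_hearing) we get O(unfreeze_account).
So O(unfreeze_account) holds — unfreeze_account is obligatory. None of the other listed options is made obligatory by any chain of premises.

unfreeze_account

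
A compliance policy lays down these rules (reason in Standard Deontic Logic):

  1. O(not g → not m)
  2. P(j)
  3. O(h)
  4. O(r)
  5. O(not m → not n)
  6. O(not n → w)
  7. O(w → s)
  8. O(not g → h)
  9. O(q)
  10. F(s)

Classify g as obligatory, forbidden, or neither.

Premise 10, F(s), is equivalent to O(not s).
Premise 7 is O(w → s); contrapositively O(not s → not w). Since O(not s) holds, K gives O(not w).
Premise 6 is O(not n → w); contrapositively O(not w → n). Since O(not w) holds, K gives O(n).
The contrapositive of premise 5 (O(not m → not n)) is O(n → m), and O(n) is already established, so O(m).
The contrapositive of premise 1 (O(not g → not m)) is O(m → g), and O(m) is already established, so O(g).
Premises 2, 3, 4, 8, 9 do not contribute to this derivation.
Hence g is obligatory.

Obligatory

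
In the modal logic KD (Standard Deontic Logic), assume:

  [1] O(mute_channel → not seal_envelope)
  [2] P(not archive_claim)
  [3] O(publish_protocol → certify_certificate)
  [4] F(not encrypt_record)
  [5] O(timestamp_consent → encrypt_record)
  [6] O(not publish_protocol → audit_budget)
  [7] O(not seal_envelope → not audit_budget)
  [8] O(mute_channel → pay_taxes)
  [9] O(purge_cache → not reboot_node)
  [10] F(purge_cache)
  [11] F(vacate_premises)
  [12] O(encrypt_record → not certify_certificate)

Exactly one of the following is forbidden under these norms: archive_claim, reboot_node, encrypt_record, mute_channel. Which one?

mute_channel

F(not encrypt_record) at premise 4 means O(encrypt_record).
Applying K to premise 12 (O(encrypt_record → not certify_certificate)) and O(encrypt_record) yields O(not certify_certificate).
Premise 3 is O(publish_protocol → certify_certificate); contrapositively O(not certify_certificate → not publish_protocol). Since O(not certify_certificate) holds, K gives O(not publish_protocol).
Premise 6 is O(not publish_protocol → audit_budget); since O(not publish_protocol), deontic closure gives O(audit_budget).
Premise 7 is O(not seal_envelope → not audit_budget); contrapositively O(audit_budget → seal_envelope). Since O(audit_budget) holds, K gives O(seal_envelope).
Premise 1, O(mute_channel → not seal_envelope), contraposes to O(seal_envelope → not mute_channel); with O(seal_envelope) we get O(not mute_channel).
So O(not mute_channel) holds, i.e. mute_channel is forbidden. None of the other listed options is forbidden under the premises.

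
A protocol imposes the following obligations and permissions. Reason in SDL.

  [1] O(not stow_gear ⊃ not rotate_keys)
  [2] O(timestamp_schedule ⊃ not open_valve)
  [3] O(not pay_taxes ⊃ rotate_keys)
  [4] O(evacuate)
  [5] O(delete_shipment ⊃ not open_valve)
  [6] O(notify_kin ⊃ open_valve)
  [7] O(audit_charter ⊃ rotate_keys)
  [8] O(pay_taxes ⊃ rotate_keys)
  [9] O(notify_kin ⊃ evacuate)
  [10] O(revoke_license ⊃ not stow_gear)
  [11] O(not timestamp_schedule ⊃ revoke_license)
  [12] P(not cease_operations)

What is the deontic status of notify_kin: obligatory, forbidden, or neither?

Premises 3 and 8 cover both cases: O(not pay_taxes ⊃ rotate_keys) and O(pay_taxes ⊃ rotate_keys). Since not pay_taxes ∨ pay_taxes is a tautology, O(rotate_keys) follows.
Premise 1, O(not stow_gear ⊃ not rotate_keys), contraposes to O(rotate_keys ⊃ stow_gear); with O(rotate_keys) we get O(stow_gear).
The contrapositive of premise 10 (O(revoke_license ⊃ not stow_gear)) is O(stow_gear ⊃ not revoke_license), and O(stow_gear) is already established, so O(not revoke_license).
Premise 11, O(not timestamp_schedule ⊃ revoke_license), contraposes to O(not revoke_license ⊃ timestamp_schedule); with O(not revoke_license) we get O(timestamp_schedule).
Applying K to premise 2 (O(timestamp_schedule ⊃ not open_valve)) and O(timestamp_schedule) yields O(not open_valve).
Premise 6 is O(notify_kin ⊃ open_valve); contrapositively O(not open_valve ⊃ not notify_kin). Since O(not open_valve) holds, K gives O(not notify_kin).
Premises 4, 5, 7, 9, 12 do not contribute to this derivation.
Thus O(not notify_kin), which is F(notify_kin): notify_kin is forbidden.

Forbidden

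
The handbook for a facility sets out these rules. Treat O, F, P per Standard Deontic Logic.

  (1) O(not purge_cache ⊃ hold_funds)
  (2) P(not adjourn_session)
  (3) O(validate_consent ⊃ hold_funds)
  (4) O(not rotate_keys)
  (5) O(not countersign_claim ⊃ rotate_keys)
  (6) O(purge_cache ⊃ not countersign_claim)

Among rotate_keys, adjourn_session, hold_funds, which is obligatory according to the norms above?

From premise 4 we have O(not rotate_keys).
Premise 5 is O(not countersign_claim ⊃ rotate_keys); contrapositively O(not rotate_keys ⊃ countersign_claim). Since O(not rotate_keys) holds, K gives O(countersign_claim).
The contrapositive of premise 6 (O(purge_cache ⊃ not countersign_claim)) is O(countersign_claim ⊃ not purge_cache), and O(countersign_claim) is already established, so O(not purge_cache).
With premise 1, O(not purge_cache ⊃ hold_funds), the K-axiom yields O(hold_funds).
So O(hold_funds) holds — hold_funds is obligatory. None of the other listed options is made obligatory by any chain of premises.

hold_funds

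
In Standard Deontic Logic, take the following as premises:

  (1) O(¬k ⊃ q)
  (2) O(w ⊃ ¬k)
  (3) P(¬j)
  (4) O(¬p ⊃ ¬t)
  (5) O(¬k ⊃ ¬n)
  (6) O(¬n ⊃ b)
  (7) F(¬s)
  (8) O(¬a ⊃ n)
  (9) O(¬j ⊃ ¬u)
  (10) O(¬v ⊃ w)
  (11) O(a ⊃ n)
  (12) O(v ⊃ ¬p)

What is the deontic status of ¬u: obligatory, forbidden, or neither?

Neither

Premise 9 is O(¬j ⊃ ¬u), but O(¬j) is not derivable from the premises (the permission P(¬j) asserts only ¬O(j), not O(¬j)), so it does not yield O(¬u).
No premise or chain of K-axiom applications forces O(¬u), and none forces O(u). So ¬u is neither obligatory nor forbidden under these norms.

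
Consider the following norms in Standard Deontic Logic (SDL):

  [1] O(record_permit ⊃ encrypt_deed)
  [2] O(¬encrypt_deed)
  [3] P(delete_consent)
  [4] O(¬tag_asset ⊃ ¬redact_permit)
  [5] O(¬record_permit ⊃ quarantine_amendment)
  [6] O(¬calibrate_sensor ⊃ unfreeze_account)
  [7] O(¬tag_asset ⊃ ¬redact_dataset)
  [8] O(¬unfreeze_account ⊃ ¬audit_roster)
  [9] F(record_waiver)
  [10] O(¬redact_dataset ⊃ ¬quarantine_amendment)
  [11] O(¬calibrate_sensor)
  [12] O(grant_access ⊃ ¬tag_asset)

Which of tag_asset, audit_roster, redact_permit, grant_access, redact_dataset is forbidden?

Premise 2 gives O(¬encrypt_deed).
Premise 1, O(record_permit ⊃ encrypt_deed), contraposes to O(¬encrypt_deed ⊃ ¬record_permit); with O(¬encrypt_deed) we get O(¬record_permit).
From O(¬record_permit) and premise 5, O(¬record_permit ⊃ quarantine_amendment), we obtain O(quarantine_amendment).
Premise 10 is O(¬redact_dataset ⊃ ¬quarantine_amendment); contrapositively O(quarantine_amendment ⊃ redact_dataset). Since O(quarantine_amendment) holds, K gives O(redact_dataset).
Premise 7, O(¬tag_asset ⊃ ¬redact_dataset), contraposes to O(redact_dataset ⊃ tag_asset); with O(redact_dataset) we get O(tag_asset).
Premise 12 is O(grant_access ⊃ ¬tag_asset); contrapositively O(tag_asset ⊃ ¬grant_access). Since O(tag_asset) holds, K gives O(¬grant_access).
So O(¬grant_access) holds, i.e. grant_access is forbidden. None of the other listed options is forbidden under the premises.

grant_access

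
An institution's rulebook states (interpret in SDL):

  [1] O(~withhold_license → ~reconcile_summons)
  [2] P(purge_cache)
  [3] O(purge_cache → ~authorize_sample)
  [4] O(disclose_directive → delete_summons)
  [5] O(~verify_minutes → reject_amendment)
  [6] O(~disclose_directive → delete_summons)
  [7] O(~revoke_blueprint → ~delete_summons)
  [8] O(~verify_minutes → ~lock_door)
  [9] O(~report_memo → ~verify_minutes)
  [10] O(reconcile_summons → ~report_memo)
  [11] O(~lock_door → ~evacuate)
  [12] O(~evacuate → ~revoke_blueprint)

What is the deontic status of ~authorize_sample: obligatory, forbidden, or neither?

Neither

Premise 3 is O(purge_cache → ~authorize_sample), but O(purge_cache) is not derivable from the premises (the permission P(purge_cache) asserts only ~O(~purge_cache), not O(purge_cache)), so it does not yield O(~authorize_sample).
No premise or chain of K-axiom applications forces O(~authorize_sample), and none forces O(authorize_sample). So ~authorize_sample is neither obligatory nor forbidden under these norms.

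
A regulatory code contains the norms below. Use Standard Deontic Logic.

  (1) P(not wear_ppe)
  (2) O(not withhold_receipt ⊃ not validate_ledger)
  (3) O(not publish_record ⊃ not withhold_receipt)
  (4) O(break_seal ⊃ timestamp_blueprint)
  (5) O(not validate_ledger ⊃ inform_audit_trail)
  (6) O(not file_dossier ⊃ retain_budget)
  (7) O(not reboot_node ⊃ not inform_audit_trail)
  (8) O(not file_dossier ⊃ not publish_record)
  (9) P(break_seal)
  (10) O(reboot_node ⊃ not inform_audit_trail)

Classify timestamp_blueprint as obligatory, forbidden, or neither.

Premise 4 is O(break_seal ⊃ timestamp_blueprint), but O(break_seal) is not derivable from the premises (the permission P(break_seal) asserts only not O(not break_seal), not O(break_seal)), so it does not yield O(timestamp_blueprint).
No premise or chain of K-axiom applications forces O(timestamp_blueprint), and none forces O(not timestamp_blueprint). So timestamp_blueprint is neither obligatory nor forbidden under these norms.

Neither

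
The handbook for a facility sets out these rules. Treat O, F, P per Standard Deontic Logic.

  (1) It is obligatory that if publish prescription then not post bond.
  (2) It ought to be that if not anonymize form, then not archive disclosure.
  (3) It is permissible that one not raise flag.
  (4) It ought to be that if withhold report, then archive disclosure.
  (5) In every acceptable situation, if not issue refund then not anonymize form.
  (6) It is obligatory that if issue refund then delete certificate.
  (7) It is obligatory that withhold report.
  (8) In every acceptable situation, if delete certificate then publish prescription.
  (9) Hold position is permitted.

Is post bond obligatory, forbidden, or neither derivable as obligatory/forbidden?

Forbidden

Premise 7 states O(withhold_report) outright.
Premise 4 is O(withhold_report → archive_disclosure); since O(withhold_report), deontic closure gives O(archive_disclosure).
Premise 2 is O(¬anonymize_form → ¬archive_disclosure); contrapositively O(archive_disclosure → anonymize_form). Since O(archive_disclosure) holds, K gives O(anonymize_form).
Premise 5, O(¬issue_refund → ¬anonymize_form), contraposes to O(anonymize_form → issue_refund); with O(anonymize_form) we get O(issue_refund).
Premise 6 is O(issue_refund → delete_certificate); since O(issue_refund), deontic closure gives O(delete_certificate).
With premise 8, O(delete_certificate → publish_prescription), the K-axiom yields O(publish_prescription).
From O(publish_prescription) and premise 1, O(publish_prescription → ¬post_bond), we obtain O(¬post_bond).
Premises 3, 9 do not contribute to this derivation.
Thus O(¬post_bond), which is F(post_bond): post_bond is forbidden.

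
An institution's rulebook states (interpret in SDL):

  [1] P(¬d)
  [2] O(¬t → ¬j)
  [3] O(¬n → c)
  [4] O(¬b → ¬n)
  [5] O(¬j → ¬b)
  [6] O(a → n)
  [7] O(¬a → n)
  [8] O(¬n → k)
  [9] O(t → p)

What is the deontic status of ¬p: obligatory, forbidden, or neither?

Premises 7 and 6 are O(¬a → n) and O(a → n); every ideal world satisfies ¬a or a, so in either case n holds — hence O(n).
The contrapositive of premise 4 (O(¬b → ¬n)) is O(n → b), and O(n) is already established, so O(b).
Premise 5 is O(¬j → ¬b); contrapositively O(b → j). Since O(b) holds, K gives O(j).
Premise 2 is O(¬t → ¬j); contrapositively O(j → t). Since O(j) holds, K gives O(t).
From O(t) and premise 9, O(t → p), we obtain O(p).
Premises 1, 3, 8 do not contribute to this derivation.
Thus O(p), which is F(¬p): ¬p is forbidden.

Forbidden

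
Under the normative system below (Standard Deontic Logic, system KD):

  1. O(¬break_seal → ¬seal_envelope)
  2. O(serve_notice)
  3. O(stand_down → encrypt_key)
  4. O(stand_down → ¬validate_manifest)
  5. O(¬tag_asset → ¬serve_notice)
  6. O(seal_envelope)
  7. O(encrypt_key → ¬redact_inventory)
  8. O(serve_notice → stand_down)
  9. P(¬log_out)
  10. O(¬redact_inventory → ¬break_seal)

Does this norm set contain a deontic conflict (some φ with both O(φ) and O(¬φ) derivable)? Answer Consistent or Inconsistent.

Premise 6 gives O(seal_envelope).
Premise 1 is O(¬break_seal → ¬seal_envelope); contrapositively O(seal_envelope → break_seal). Since O(seal_envelope) holds, K gives O(break_seal).
The contrapositive of premise 10 (O(¬redact_inventory → ¬break_seal)) is O(break_seal → redact_inventory), and O(break_seal) is already established, so O(redact_inventory).
The contrapositive of premise 7 (O(encrypt_key → ¬redact_inventory)) is O(redact_inventory → ¬encrypt_key), and O(redact_inventory) is already established, so O(¬encrypt_key).
The contrapositive of premise 3 (O(stand_down → encrypt_key)) is O(¬encrypt_key → ¬stand_down), and O(¬encrypt_key) is already established, so O(¬stand_down).
Premise 8 is O(serve_notice → stand_down); contrapositively O(¬stand_down → ¬serve_notice). Since O(¬stand_down) holds, K gives O(¬serve_notice).
Yet premise 2 states O(serve_notice).
We now have both O(¬serve_notice) and O(serve_notice) — serve_notice is simultaneously obligatory and forbidden, violating the D-axiom.

Inconsistent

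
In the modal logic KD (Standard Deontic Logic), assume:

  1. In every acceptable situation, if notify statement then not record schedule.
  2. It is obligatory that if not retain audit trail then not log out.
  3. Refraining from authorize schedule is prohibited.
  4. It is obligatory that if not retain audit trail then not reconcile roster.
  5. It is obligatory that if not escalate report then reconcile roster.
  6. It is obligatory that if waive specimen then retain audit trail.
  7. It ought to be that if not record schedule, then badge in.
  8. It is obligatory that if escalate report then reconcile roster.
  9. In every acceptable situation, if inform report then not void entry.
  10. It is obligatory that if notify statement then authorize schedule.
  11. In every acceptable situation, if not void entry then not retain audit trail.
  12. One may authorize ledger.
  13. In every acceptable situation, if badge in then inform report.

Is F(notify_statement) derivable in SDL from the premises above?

Yes

Premises 8 and 5 cover both cases: O(escalate_report → reconcile_roster) and O(¬escalate_report → reconcile_roster). Since escalate_report ∨ ¬escalate_report is a tautology, O(reconcile_roster) follows.
Premise 4, O(¬retain_audit_trail → ¬reconcile_roster), contraposes to O(reconcile_roster → retain_audit_trail); with O(reconcile_roster) we get O(retain_audit_trail).
Premise 11 is O(¬void_entry → ¬retain_audit_trail); contrapositively O(retain_audit_trail → void_entry). Since O(retain_audit_trail) holds, K gives O(void_entry).
Premise 9, O(inform_report → ¬void_entry), contraposes to O(void_entry → ¬inform_report); with O(void_entry) we get O(¬inform_report).
Premise 13 is O(badge_in → inform_report); contrapositively O(¬inform_report → ¬badge_in). Since O(¬inform_report) holds, K gives O(¬badge_in).
Premise 7 is O(¬record_schedule → badge_in); contrapositively O(¬badge_in → record_schedule). Since O(¬badge_in) holds, K gives O(record_schedule).
The contrapositive of premise 1 (O(notify_statement → ¬record_schedule)) is O(record_schedule → ¬notify_statement), and O(record_schedule) is already established, so O(¬notify_statement).
Premises 2, 3, 6, 10, 12 do not contribute to this derivation.
So O(¬notify_statement) holds, i.e. F(notify_statement). The claim follows.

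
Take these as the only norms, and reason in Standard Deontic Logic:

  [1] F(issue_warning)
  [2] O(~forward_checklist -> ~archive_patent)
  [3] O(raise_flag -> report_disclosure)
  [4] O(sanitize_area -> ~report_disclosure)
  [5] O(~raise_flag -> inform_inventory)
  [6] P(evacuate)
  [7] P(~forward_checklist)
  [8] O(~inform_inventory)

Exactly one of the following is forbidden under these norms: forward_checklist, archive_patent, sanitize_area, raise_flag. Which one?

sanitize_area

From premise 8 we have O(~inform_inventory).
Premise 5 is O(~raise_flag -> inform_inventory); contrapositively O(~inform_inventory -> raise_flag). Since O(~inform_inventory) holds, K gives O(raise_flag).
With premise 3, O(raise_flag -> report_disclosure), the K-axiom yields O(report_disclosure).
Premise 4, O(sanitize_area -> ~report_disclosure), contraposes to O(report_disclosure -> ~sanitize_area); with O(report_disclosure) we get O(~sanitize_area).
So O(~sanitize_area) holds, i.e. sanitize_area is forbidden. None of the other listed options is forbidden under the premises.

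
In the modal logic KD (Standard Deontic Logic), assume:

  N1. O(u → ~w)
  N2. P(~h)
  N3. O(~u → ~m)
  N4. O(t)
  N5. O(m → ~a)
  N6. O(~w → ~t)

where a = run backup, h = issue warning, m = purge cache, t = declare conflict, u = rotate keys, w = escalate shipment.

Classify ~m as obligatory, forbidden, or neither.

Obligatory

Premise 4 gives O(t).
The contrapositive of premise 6 (O(~w → ~t)) is O(t → w), and O(t) is already established, so O(w).
The contrapositive of premise 1 (O(u → ~w)) is O(w → ~u), and O(w) is already established, so O(~u).
From O(~u) and premise 3, O(~u → ~m), we obtain O(~m).
Premises 2, 5 do not contribute to this derivation.
Hence ~m is obligatory.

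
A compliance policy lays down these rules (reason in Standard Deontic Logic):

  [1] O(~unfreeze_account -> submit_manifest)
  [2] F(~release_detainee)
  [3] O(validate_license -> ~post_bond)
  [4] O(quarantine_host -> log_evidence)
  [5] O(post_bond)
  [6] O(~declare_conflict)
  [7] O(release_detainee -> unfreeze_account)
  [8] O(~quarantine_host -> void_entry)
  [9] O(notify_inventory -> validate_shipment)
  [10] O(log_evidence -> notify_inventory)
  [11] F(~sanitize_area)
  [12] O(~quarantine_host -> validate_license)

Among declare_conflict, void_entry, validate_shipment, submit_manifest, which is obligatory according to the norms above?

Premise 5 gives O(post_bond).
Premise 3 is O(validate_license -> ~post_bond); contrapositively O(post_bond -> ~validate_license). Since O(post_bond) holds, K gives O(~validate_license).
The contrapositive of premise 12 (O(~quarantine_host -> validate_license)) is O(~validate_license -> quarantine_host), and O(~validate_license) is already established, so O(quarantine_host).
Premise 4 is O(quarantine_host -> log_evidence); since O(quarantine_host), deontic closure gives O(log_evidence).
Premise 10 is O(log_evidence -> notify_inventory); since O(log_evidence), deontic closure gives O(notify_inventory).
Applying K to premise 9 (O(notify_inventory -> validate_shipment)) and O(notify_inventory) yields O(validate_shipment).
So O(validate_shipment) holds — validate_shipment is obligatory. None of the other listed options is made obligatory by any chain of premises.

validate_shipment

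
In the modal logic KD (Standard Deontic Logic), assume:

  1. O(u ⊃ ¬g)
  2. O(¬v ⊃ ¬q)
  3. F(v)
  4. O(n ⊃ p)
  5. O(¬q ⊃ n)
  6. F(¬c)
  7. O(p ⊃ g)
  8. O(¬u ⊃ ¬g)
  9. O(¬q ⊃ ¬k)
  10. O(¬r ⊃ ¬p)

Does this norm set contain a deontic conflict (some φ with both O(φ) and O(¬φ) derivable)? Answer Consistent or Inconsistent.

Premises 8 and 1 are O(¬u ⊃ ¬g) and O(u ⊃ ¬g); every ideal world satisfies ¬u or u, so in either case ¬g holds — hence O(¬g).
Premise 7, O(p ⊃ g), contraposes to O(¬g ⊃ ¬p); with O(¬g) we get O(¬p).
Premise 4, O(n ⊃ p), contraposes to O(¬p ⊃ ¬n); with O(¬p) we get O(¬n).
Premise 5, O(¬q ⊃ n), contraposes to O(¬n ⊃ q); with O(¬n) we get O(q).
Premise 2, O(¬v ⊃ ¬q), contraposes to O(q ⊃ v); with O(q) we get O(v).
Yet premise 3 is F(v), i.e. O(¬v).
We now have both O(v) and O(¬v) — v is simultaneously obligatory and forbidden, violating the D-axiom.

Inconsistent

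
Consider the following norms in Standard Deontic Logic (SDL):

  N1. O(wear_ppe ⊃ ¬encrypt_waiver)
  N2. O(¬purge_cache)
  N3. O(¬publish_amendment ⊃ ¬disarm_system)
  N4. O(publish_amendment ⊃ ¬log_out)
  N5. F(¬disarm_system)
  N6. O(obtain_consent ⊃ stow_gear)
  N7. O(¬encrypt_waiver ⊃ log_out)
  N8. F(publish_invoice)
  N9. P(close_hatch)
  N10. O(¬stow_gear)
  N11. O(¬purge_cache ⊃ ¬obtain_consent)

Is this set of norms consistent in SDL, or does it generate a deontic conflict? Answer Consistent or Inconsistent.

Premise 6 is O(obtain_consent ⊃ stow_gear), but O(obtain_consent) is not derivable from the premises, so it does not yield O(stow_gear).
So O(stow_gear) is not derivable, and the apparent clash with O(¬stow_gear) does not arise.
A world satisfying every obligation exists (e.g. close_hatch=false, disarm_system=true, encrypt_waiver=true, log_out=false, obtain_consent=false, publish_amendment=true, publish_invoice=false, purge_cache=false, stow_gear=false, wear_ppe=false); no atom is both obligatory and forbidden, so the set is consistent.

Consistent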